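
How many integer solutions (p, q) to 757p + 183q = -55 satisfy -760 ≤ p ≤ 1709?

gcd(757, 183):
  757 = 4*183 + 25
  183 = 7*25 + 8
  25 = 3*8 + 1
  8 = 8*1
so gcd(757, 183) = 1.
Back-substitute for Bézout coefficients:
  1 = 25 - 3*8
  ... = 757*(22) + 183*(-91)
Scale by -55: particular solution (-1210, 5005); reduce p mod 183: (71, -294).
General solution: p = 71 + 183t, q = -294 - 757t for integer t.
-760 ≤ 71 + 183t ≤ 1709 gives t ∈ [-4, 8], which is 13 values.

13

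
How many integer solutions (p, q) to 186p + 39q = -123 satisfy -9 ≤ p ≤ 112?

gcd(186, 39) = 3  (186 = 4×39 + 30, 39 = 1×30 + 9, 30 = 3×9 + 3, 9 = 3×3).
Back-substituting, 186×(4) + 39×(-19) = 3.
Scale by -41: particular solution (-164, 779); reduce p mod 13: (5, -27).
General solution: p = 5 + 13t, q = -27 - 62t for integer t.
-9 ≤ 5 + 13t ≤ 112 gives t ∈ [-1, 8], which is 10 values.

10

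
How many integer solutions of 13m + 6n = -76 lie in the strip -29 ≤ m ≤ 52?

14

gcd(13, 6) = 1  (13 = 2·6 + 1, 6 = 6·1).
Back-substituting, 13·(1) + 6·(-2) = 1.
Scale by -76: particular solution (-76, 152); reduce m mod 6: (2, -17).
General solution: m = 2 + 6t, n = -17 - 13t for integer t.
-29 ≤ 2 + 6t ≤ 52 gives t ∈ [-5, 8], which is 14 values.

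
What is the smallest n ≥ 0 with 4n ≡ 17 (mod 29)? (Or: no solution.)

26

gcd(29, 4):
  29 = 7×4 + 1
  4 = 4×1
so gcd(29, 4) = 1.
1 divides 17, so solutions exist.
Back-substitute for Bézout coefficients:
  1 = 29 - 7×4
  ... = 4×(-7) + 29×(1)
So 4×(-7) ≡ 1 (mod 29); multiply by 17: n ≡ -119 (mod 29).
Smallest nonnegative: n = -119 mod 29 = 26.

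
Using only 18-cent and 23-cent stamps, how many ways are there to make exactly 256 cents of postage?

Need nonnegative integers with 18j + 23k = 256.
gcd(18, 23) = 1, and 18·(9) + 23·(-7) = 1.
So (j₀, k₀) = (2304, -1792); general j = 2304 + 23t, k = -1792 - 18t.
j ≥ 0 ⇒ t ≥ -100; k ≥ 0 ⇒ t ≤ -100. That's 1 value of t.

1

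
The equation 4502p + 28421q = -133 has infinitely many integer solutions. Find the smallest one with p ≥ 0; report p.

1231

gcd(28421, 4502) = 1  (28421 = 6*4502 + 1409, 4502 = 3*1409 + 275, 1409 = 5*275 + 34, 275 = 8*34 + 3, 34 = 11*3 + 1, 3 = 3*1).
1 divides -133, so solutions exist.
Back-substituting, 4502*(-9198) + 28421*(1457) = 1.
Scale by -133/1 = -133: (p₀, q₀) = (1223334, -193781).
General solution: p = 1223334 + 28421t, q = -193781 - 4502t for integer t.
p ≥ 0: smallest is 1223334 mod 28421 = 1231 (at t = -43), with q = -195.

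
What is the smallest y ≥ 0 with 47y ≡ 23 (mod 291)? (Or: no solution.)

gcd(291, 47) = 1.
1 divides 23, so solutions exist.
By Bézout, 47*(-130) + 291*(21) = 1.
So 47*(-130) ≡ 1 (mod 291); multiply by 23: y ≡ -2990 (mod 291).
Smallest nonnegative: y = -2990 mod 291 = 211.

211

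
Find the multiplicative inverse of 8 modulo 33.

gcd(33, 8) = 1  (33 = 4×8 + 1, 8 = 8×1).
Back-substituting, 8×(-4) + 33×(1) = 1.
So 8×-4 ≡ 1 (mod 33), and -4 mod 33 = 29.

29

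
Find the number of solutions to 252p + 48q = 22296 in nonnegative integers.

22

gcd(252, 48):
  252 = 5*48 + 12
  48 = 4*12
so gcd(252, 48) = 12.
Back-substitute for Bézout coefficients:
  12 = 252 - 5*48
  ... = 252*(1) + 48*(-5)
Scale by 1858: one solution is (1858, -9290). Reduce p mod 4: (2, 454).
General: p = 2 + 4t, q = 454 - 21t.
p ≥ 0 ⇒ t ≥ 0; q ≥ 0 ⇒ t ≤ 21. So t ∈ [0, 21]: 22 solutions.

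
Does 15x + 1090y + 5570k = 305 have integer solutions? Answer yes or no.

yes

gcd(1090, 15) = 5.
gcd(5, 5570) = 5.
5 divides 305, so integer solutions exist.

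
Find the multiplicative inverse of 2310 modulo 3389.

1806

gcd(3389, 2310) = 1.
By Bézout, 2310×(-1583) + 3389×(1079) = 1.
So 2310×-1583 ≡ 1 (mod 3389), and -1583 mod 3389 = 1806.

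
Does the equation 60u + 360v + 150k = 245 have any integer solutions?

no

gcd(360, 60) = 60  (360 = 6·60).
gcd(60, 150) = 30.
30 does not divide 245 (remainder 5), so no integer solutions.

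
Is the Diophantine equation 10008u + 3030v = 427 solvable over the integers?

no

gcd(10008, 3030) = 6  (10008 = 3×3030 + 918, 3030 = 3×918 + 276, 918 = 3×276 + 90, 276 = 3×90 + 6, 90 = 15×6).
6 does not divide 427 (remainder 1), so no integer solutions.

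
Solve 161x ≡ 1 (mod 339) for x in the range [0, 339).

299

gcd(339, 161) = 1.
By Bézout, 161×(-40) + 339×(19) = 1.
So 161×-40 ≡ 1 (mod 339), and -40 mod 339 = 299.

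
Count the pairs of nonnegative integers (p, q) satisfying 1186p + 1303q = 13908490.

gcd(1303, 1186) = 1  (1303 = 1·1186 + 117, 1186 = 10·117 + 16, 117 = 7·16 + 5, 16 = 3·5 + 1, 5 = 5·1).
Back-substituting, 1186·(245) + 1303·(-223) = 1.
Scale by 13908490: one solution is (3407580050, -3101593270). Reduce p mod 1303: (510, 10210).
General: p = 510 + 1303t, q = 10210 - 1186t.
p ≥ 0 ⇒ t ≥ 0; q ≥ 0 ⇒ t ≤ 8. So t ∈ [0, 8]: 9 solutions.

9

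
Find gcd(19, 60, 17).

1

gcd(60, 19):
  60 = 3×19 + 3
  19 = 6×3 + 1
  3 = 3×1
so gcd(60, 19) = 1.
gcd(1, 17) = 1.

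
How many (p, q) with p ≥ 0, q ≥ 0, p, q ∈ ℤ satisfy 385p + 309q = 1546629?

13

gcd(385, 309) = 1.
By Bézout, 385×(61) + 309×(-76) = 1.
One solution: (180, 4781).
General: p = 180 + 309t, q = 4781 - 385t.
p ≥ 0 ⇒ t ≥ 0; q ≥ 0 ⇒ t ≤ 12. So t ∈ [0, 12]: 13 solutions.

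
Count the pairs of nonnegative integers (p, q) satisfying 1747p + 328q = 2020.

gcd(1747, 328) = 1  (1747 = 5×328 + 107, 328 = 3×107 + 7, 107 = 15×7 + 2, 7 = 3×2 + 1, 2 = 2×1).
Back-substituting, 1747×(-141) + 328×(751) = 1.
Scale by 2020: one solution is (-284820, 1517020). Reduce p mod 328: (212, -1123).
General: p = 212 + 328t, q = -1123 - 1747t.
p ≥ 0 ⇒ t ≥ 0; q ≥ 0 ⇒ t ≤ -1. So t ∈ [0, -1]: 0 solutions.

0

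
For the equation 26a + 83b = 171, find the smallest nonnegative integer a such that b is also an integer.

gcd(83, 26) = 1  (83 = 3×26 + 5, 26 = 5×5 + 1, 5 = 5×1).
1 divides 171, so solutions exist.
Back-substituting, 26×(16) + 83×(-5) = 1.
Scale by 171/1 = 171: (a₀, b₀) = (2736, -855).
General solution: a = 2736 + 83t, b = -855 - 26t for integer t.
a ≥ 0: smallest is 2736 mod 83 = 80 (at t = -32), with b = -23.

80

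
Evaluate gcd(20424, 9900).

gcd(20424, 9900):
  20424 = 2×9900 + 624
  9900 = 15×624 + 540
  624 = 1×540 + 84
  540 = 6×84 + 36
  84 = 2×36 + 12
  36 = 3×12
so gcd(20424, 9900) = 12.

12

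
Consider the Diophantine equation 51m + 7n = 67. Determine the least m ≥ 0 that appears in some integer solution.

2

gcd(51, 7) = 1.
1 divides 67, so solutions exist.
By Bézout, 51·(-3) + 7·(22) = 1.
Scale by 67/1 = 67: (m₀, n₀) = (-201, 1474).
General solution: m = -201 + 7t, n = 1474 - 51t for integer t.
m ≥ 0: smallest is -201 mod 7 = 2 (at t = 29), with n = -5.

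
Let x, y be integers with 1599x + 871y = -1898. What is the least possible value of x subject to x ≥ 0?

62

gcd(1599, 871) = 13  (1599 = 1·871 + 728, 871 = 1·728 + 143, 728 = 5·143 + 13, 143 = 11·13).
13 divides -1898, so solutions exist.
Back-substituting, 1599·(6) + 871·(-11) = 13.
Scale by -1898/13 = -146: (x₀, y₀) = (-876, 1606).
General solution: x = -876 + 67t, y = 1606 - 123t for integer t.
x ≥ 0: smallest is -876 mod 67 = 62 (at t = 14), with y = -116.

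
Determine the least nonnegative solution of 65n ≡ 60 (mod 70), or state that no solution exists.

2

gcd(70, 65):
  70 = 1·65 + 5
  65 = 13·5
so gcd(70, 65) = 5.
5 divides 60, so solutions exist.
Back-substitute for Bézout coefficients:
  5 = 70 - 1·65
  ... = 65·(-1) + 70·(1)
So 65·(-1) ≡ 5 (mod 70); multiply by 12: n ≡ -12 (mod 14).
Smallest nonnegative: n = -12 mod 14 = 2.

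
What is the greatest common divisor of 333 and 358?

1

gcd(358, 333):
  358 = 1*333 + 25
  333 = 13*25 + 8
  25 = 3*8 + 1
  8 = 8*1
so gcd(358, 333) = 1.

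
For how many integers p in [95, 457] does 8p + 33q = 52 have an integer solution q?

11

gcd(33, 8) = 1.
By Bézout, 8*(-4) + 33*(1) = 1.
Particular solution: (23, -4).
General solution: p = 23 + 33t, q = -4 - 8t for integer t.
95 ≤ 23 + 33t ≤ 457 gives t ∈ [3, 13], which is 11 values.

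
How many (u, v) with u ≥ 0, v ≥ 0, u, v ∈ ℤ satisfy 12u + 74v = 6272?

14

gcd(74, 12):
  74 = 6×12 + 2
  12 = 6×2
so gcd(74, 12) = 2.
Back-substitute for Bézout coefficients:
  2 = 74 - 6×12
  ... = 12×(-6) + 74×(1)
Scale by 3136: one solution is (-18816, 3136). Reduce u mod 37: (17, 82).
General: u = 17 + 37t, v = 82 - 6t.
u ≥ 0 ⇒ t ≥ 0; v ≥ 0 ⇒ t ≤ 13. So t ∈ [0, 13]: 14 solutions.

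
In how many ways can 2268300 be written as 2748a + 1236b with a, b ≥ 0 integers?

gcd(2748, 1236) = 12  (2748 = 2×1236 + 276, 1236 = 4×276 + 132, 276 = 2×132 + 12, 132 = 11×12).
Back-substituting, 2748×(9) + 1236×(-20) = 12.
Scale by 189025: one solution is (1701225, -3780500). Reduce a mod 103: (77, 1664).
General: a = 77 + 103t, b = 1664 - 229t.
a ≥ 0 ⇒ t ≥ 0; b ≥ 0 ⇒ t ≤ 7. So t ∈ [0, 7]: 8 solutions.

8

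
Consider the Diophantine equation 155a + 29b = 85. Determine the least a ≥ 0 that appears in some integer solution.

23

gcd(155, 29) = 1.
1 divides 85, so solutions exist.
By Bézout, 155*(3) + 29*(-16) = 1.
Scale by 85/1 = 85: (a₀, b₀) = (255, -1360).
General solution: a = 255 + 29t, b = -1360 - 155t for integer t.
a ≥ 0: smallest is 255 mod 29 = 23 (at t = -8), with b = -120.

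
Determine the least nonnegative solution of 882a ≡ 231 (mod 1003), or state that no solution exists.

gcd(1003, 882) = 1.
1 divides 231, so solutions exist.
By Bézout, 882*(-315) + 1003*(277) = 1.
So 882*(-315) ≡ 1 (mod 1003); multiply by 231: a ≡ -72765 (mod 1003).
Smallest nonnegative: a = -72765 mod 1003 = 454.

454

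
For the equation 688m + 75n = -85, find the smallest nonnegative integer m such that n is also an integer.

gcd(688, 75):
  688 = 9×75 + 13
  75 = 5×13 + 10
  13 = 1×10 + 3
  10 = 3×3 + 1
  3 = 3×1
so gcd(688, 75) = 1.
1 divides -85, so solutions exist.
Back-substitute for Bézout coefficients:
  1 = 10 - 3×3
  ... = 688×(-23) + 75×(211)
Scale by -85/1 = -85: (m₀, n₀) = (1955, -17935).
General solution: m = 1955 + 75t, n = -17935 - 688t for integer t.
m ≥ 0: smallest is 1955 mod 75 = 5 (at t = -26), with n = -47.

5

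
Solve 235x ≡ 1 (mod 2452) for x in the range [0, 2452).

1899

gcd(2452, 235):
  2452 = 10·235 + 102
  235 = 2·102 + 31
  102 = 3·31 + 9
  31 = 3·9 + 4
  9 = 2·4 + 1
  4 = 4·1
so gcd(2452, 235) = 1.
Back-substitute for Bézout coefficients:
  1 = 9 - 2·4
  ... = 235·(-553) + 2452·(53)
So 235·-553 ≡ 1 (mod 2452), and -553 mod 2452 = 1899.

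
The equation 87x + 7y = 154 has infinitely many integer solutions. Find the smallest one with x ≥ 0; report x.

gcd(87, 7):
  87 = 12×7 + 3
  7 = 2×3 + 1
  3 = 3×1
so gcd(87, 7) = 1.
1 divides 154, so solutions exist.
Back-substitute for Bézout coefficients:
  1 = 7 - 2×3
  ... = 87×(-2) + 7×(25)
Scale by 154/1 = 154: (x₀, y₀) = (-308, 3850).
General solution: x = -308 + 7t, y = 3850 - 87t for integer t.
x ≥ 0: smallest is -308 mod 7 = 0 (at t = 44), with y = 22.

0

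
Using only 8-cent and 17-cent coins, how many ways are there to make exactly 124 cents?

1

Need nonnegative integers with 8j + 17k = 124.
gcd(8, 17) = 1, and 8·(-2) + 17·(1) = 1.
So (j₀, k₀) = (-248, 124); general j = -248 + 17t, k = 124 - 8t.
j ≥ 0 ⇒ t ≥ 15; k ≥ 0 ⇒ t ≤ 15. That's 1 value of t.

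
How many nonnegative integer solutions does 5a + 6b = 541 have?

gcd(6, 5) = 1.
By Bézout, 5×(-1) + 6×(1) = 1.
One solution: (5, 86).
General: a = 5 + 6t, b = 86 - 5t.
a ≥ 0 ⇒ t ≥ 0; b ≥ 0 ⇒ t ≤ 17. So t ∈ [0, 17]: 18 solutions.

18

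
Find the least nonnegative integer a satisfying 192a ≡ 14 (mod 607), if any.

gcd(607, 192):
  607 = 3*192 + 31
  192 = 6*31 + 6
  31 = 5*6 + 1
  6 = 6*1
so gcd(607, 192) = 1.
1 divides 14, so solutions exist.
Back-substitute for Bézout coefficients:
  1 = 31 - 5*6
  ... = 192*(-98) + 607*(31)
So 192*(-98) ≡ 1 (mod 607); multiply by 14: a ≡ -1372 (mod 607).
Smallest nonnegative: a = -1372 mod 607 = 449.

449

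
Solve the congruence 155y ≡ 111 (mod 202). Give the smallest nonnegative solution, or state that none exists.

gcd(202, 155):
  202 = 1·155 + 47
  155 = 3·47 + 14
  47 = 3·14 + 5
  14 = 2·5 + 4
  5 = 1·4 + 1
  4 = 4·1
so gcd(202, 155) = 1.
1 divides 111, so solutions exist.
Back-substitute for Bézout coefficients:
  1 = 5 - 1·4
  ... = 155·(-43) + 202·(33)
So 155·(-43) ≡ 1 (mod 202); multiply by 111: y ≡ -4773 (mod 202).
Smallest nonnegative: y = -4773 mod 202 = 75.

75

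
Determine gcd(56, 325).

gcd(325, 56) = 1  (325 = 5·56 + 45, 56 = 1·45 + 11, 45 = 4·11 + 1, 11 = 11·1).

1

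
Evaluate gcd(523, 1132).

1

gcd(1132, 523) = 1  (1132 = 2×523 + 86, 523 = 6×86 + 7, 86 = 12×7 + 2, 7 = 3×2 + 1, 2 = 2×1).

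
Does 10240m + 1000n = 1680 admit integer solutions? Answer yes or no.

yes

gcd(10240, 1000) = 40.
40 divides 1680, so integer solutions exist.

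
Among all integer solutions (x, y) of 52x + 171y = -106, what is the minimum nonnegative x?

gcd(171, 52) = 1.
1 divides -106, so solutions exist.
By Bézout, 52·(-23) + 171·(7) = 1.
Scale by -106/1 = -106: (x₀, y₀) = (2438, -742).
General solution: x = 2438 + 171t, y = -742 - 52t for integer t.
x ≥ 0: smallest is 2438 mod 171 = 44 (at t = -14), with y = -14.

44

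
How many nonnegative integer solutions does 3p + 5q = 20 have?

2

gcd(5, 3) = 1.
By Bézout, 3·(2) + 5·(-1) = 1.
One solution: (0, 4).
General: p = 0 + 5t, q = 4 - 3t.
p ≥ 0 ⇒ t ≥ 0; q ≥ 0 ⇒ t ≤ 1. So t ∈ [0, 1]: 2 solutions.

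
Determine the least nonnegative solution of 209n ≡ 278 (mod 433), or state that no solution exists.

165

gcd(433, 209) = 1.
1 divides 278, so solutions exist.
By Bézout, 209*(-29) + 433*(14) = 1.
So 209*(-29) ≡ 1 (mod 433); multiply by 278: n ≡ -8062 (mod 433).
Smallest nonnegative: n = -8062 mod 433 = 165.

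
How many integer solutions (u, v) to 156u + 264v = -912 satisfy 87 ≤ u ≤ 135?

gcd(264, 156) = 12  (264 = 1*156 + 108, 156 = 1*108 + 48, 108 = 2*48 + 12, 48 = 4*12).
Back-substituting, 156*(-5) + 264*(3) = 12.
Scale by -76: particular solution (380, -228); reduce u mod 22: (6, -7).
General solution: u = 6 + 22t, v = -7 - 13t for integer t.
87 ≤ 6 + 22t ≤ 135 gives t ∈ [4, 5], which is 2 values.

2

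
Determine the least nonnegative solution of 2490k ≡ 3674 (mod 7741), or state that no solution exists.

4901

gcd(7741, 2490) = 1  (7741 = 3*2490 + 271, 2490 = 9*271 + 51, 271 = 5*51 + 16, 51 = 3*16 + 3, 16 = 5*3 + 1, 3 = 3*1).
1 divides 3674, so solutions exist.
Back-substituting, 2490*(-2428) + 7741*(781) = 1.
So 2490*(-2428) ≡ 1 (mod 7741); multiply by 3674: k ≡ -8920472 (mod 7741).
Smallest nonnegative: k = -8920472 mod 7741 = 4901.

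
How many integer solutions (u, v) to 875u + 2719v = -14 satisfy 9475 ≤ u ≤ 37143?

10

gcd(2719, 875) = 1.
By Bézout, 875·(376) + 2719·(-121) = 1.
Particular solution: (174, -56).
General solution: u = 174 + 2719t, v = -56 - 875t for integer t.
9475 ≤ 174 + 2719t ≤ 37143 gives t ∈ [4, 13], which is 10 values.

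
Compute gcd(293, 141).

1

gcd(293, 141):
  293 = 2·141 + 11
  141 = 12·11 + 9
  11 = 1·9 + 2
  9 = 4·2 + 1
  2 = 2·1
so gcd(293, 141) = 1.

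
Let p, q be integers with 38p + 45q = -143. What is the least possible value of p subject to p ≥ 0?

14

gcd(45, 38):
  45 = 1·38 + 7
  38 = 5·7 + 3
  7 = 2·3 + 1
  3 = 3·1
so gcd(45, 38) = 1.
1 divides -143, so solutions exist.
Back-substitute for Bézout coefficients:
  1 = 7 - 2·3
  ... = 38·(-13) + 45·(11)
Scale by -143/1 = -143: (p₀, q₀) = (1859, -1573).
General solution: p = 1859 + 45t, q = -1573 - 38t for integer t.
p ≥ 0: smallest is 1859 mod 45 = 14 (at t = -41), with q = -15.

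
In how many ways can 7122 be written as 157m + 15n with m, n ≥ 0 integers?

gcd(157, 15):
  157 = 10·15 + 7
  15 = 2·7 + 1
  7 = 7·1
so gcd(157, 15) = 1.
Back-substitute for Bézout coefficients:
  1 = 15 - 2·7
  ... = 157·(-2) + 15·(21)
Scale by 7122: one solution is (-14244, 149562). Reduce m mod 15: (6, 412).
General: m = 6 + 15t, n = 412 - 157t.
m ≥ 0 ⇒ t ≥ 0; n ≥ 0 ⇒ t ≤ 2. So t ∈ [0, 2]: 3 solutions.

3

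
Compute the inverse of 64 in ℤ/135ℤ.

gcd(135, 64) = 1.
By Bézout, 64×(19) + 135×(-9) = 1.
So 64×19 ≡ 1 (mod 135), and 19 mod 135 = 19.

19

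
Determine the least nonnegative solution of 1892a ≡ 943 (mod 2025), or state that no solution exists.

404

gcd(2025, 1892) = 1.
1 divides 943, so solutions exist.
By Bézout, 1892*(-472) + 2025*(441) = 1.
So 1892*(-472) ≡ 1 (mod 2025); multiply by 943: a ≡ -445096 (mod 2025).
Smallest nonnegative: a = -445096 mod 2025 = 404.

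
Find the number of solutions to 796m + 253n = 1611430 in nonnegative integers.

8

gcd(796, 253) = 1.
By Bézout, 796·(-41) + 253·(129) = 1.
One solution: (43, 6234).
General: m = 43 + 253t, n = 6234 - 796t.
m ≥ 0 ⇒ t ≥ 0; n ≥ 0 ⇒ t ≤ 7. So t ∈ [0, 7]: 8 solutions.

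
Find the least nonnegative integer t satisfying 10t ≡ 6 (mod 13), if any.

11

gcd(13, 10):
  13 = 1*10 + 3
  10 = 3*3 + 1
  3 = 3*1
so gcd(13, 10) = 1.
1 divides 6, so solutions exist.
Back-substitute for Bézout coefficients:
  1 = 10 - 3*3
  ... = 10*(4) + 13*(-3)
So 10*(4) ≡ 1 (mod 13); multiply by 6: t ≡ 24 (mod 13).
Smallest nonnegative: t = 24 mod 13 = 11.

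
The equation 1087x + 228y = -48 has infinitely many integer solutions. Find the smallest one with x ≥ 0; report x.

216

gcd(1087, 228) = 1.
1 divides -48, so solutions exist.
By Bézout, 1087·(43) + 228·(-205) = 1.
Scale by -48/1 = -48: (x₀, y₀) = (-2064, 9840).
General solution: x = -2064 + 228t, y = 9840 - 1087t for integer t.
x ≥ 0: smallest is -2064 mod 228 = 216 (at t = 10), with y = -1030.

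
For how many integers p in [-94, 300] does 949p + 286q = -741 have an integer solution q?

gcd(949, 286):
  949 = 3·286 + 91
  286 = 3·91 + 13
  91 = 7·13
so gcd(949, 286) = 13.
Back-substitute for Bézout coefficients:
  13 = 286 - 3·91
  ... = 949·(-3) + 286·(10)
Scale by -57: particular solution (171, -570); reduce p mod 22: (17, -59).
General solution: p = 17 + 22t, q = -59 - 73t for integer t.
-94 ≤ 17 + 22t ≤ 300 gives t ∈ [-5, 12], which is 18 values.

18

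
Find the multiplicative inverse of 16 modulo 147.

46

gcd(147, 16) = 1.
By Bézout, 16*(46) + 147*(-5) = 1.
So 16*46 ≡ 1 (mod 147), and 46 mod 147 = 46.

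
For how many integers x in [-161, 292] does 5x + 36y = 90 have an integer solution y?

gcd(36, 5) = 1.
By Bézout, 5·(-7) + 36·(1) = 1.
Particular solution: (18, 0).
General solution: x = 18 + 36t, y = 0 - 5t for integer t.
-161 ≤ 18 + 36t ≤ 292 gives t ∈ [-4, 7], which is 12 values.

12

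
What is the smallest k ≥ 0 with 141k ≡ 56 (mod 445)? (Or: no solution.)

316

gcd(445, 141) = 1  (445 = 3×141 + 22, 141 = 6×22 + 9, 22 = 2×9 + 4, 9 = 2×4 + 1, 4 = 4×1).
1 divides 56, so solutions exist.
Back-substituting, 141×(101) + 445×(-32) = 1.
So 141×(101) ≡ 1 (mod 445); multiply by 56: k ≡ 5656 (mod 445).
Smallest nonnegative: k = 5656 mod 445 = 316.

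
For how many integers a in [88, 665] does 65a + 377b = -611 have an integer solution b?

gcd(377, 65) = 13.
By Bézout, 65×(6) + 377×(-1) = 13.
Particular solution: (8, -3).
General solution: a = 8 + 29t, b = -3 - 5t for integer t.
88 ≤ 8 + 29t ≤ 665 gives t ∈ [3, 22], which is 20 values.

20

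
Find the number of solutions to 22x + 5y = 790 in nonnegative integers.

gcd(22, 5):
  22 = 4·5 + 2
  5 = 2·2 + 1
  2 = 2·1
so gcd(22, 5) = 1.
Back-substitute for Bézout coefficients:
  1 = 5 - 2·2
  ... = 22·(-2) + 5·(9)
Scale by 790: one solution is (-1580, 7110). Reduce x mod 5: (0, 158).
General: x = 0 + 5t, y = 158 - 22t.
x ≥ 0 ⇒ t ≥ 0; y ≥ 0 ⇒ t ≤ 7. So t ∈ [0, 7]: 8 solutions.

8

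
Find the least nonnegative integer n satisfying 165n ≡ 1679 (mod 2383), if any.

2061

gcd(2383, 165) = 1.
1 divides 1679, so solutions exist.
By Bézout, 165×(-751) + 2383×(52) = 1.
So 165×(-751) ≡ 1 (mod 2383); multiply by 1679: n ≡ -1260929 (mod 2383).
Smallest nonnegative: n = -1260929 mod 2383 = 2061.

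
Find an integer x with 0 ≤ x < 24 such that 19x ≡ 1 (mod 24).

19

gcd(24, 19) = 1  (24 = 1*19 + 5, 19 = 3*5 + 4, 5 = 1*4 + 1, 4 = 4*1).
Back-substituting, 19*(-5) + 24*(4) = 1.
So 19*-5 ≡ 1 (mod 24), and -5 mod 24 = 19.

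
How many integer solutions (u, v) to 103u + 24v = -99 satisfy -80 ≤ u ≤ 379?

19

gcd(103, 24):
  103 = 4·24 + 7
  24 = 3·7 + 3
  7 = 2·3 + 1
  3 = 3·1
so gcd(103, 24) = 1.
Back-substitute for Bézout coefficients:
  1 = 7 - 2·3
  ... = 103·(7) + 24·(-30)
Scale by -99: particular solution (-693, 2970); reduce u mod 24: (3, -17).
General solution: u = 3 + 24t, v = -17 - 103t for integer t.
-80 ≤ 3 + 24t ≤ 379 gives t ∈ [-3, 15], which is 19 values.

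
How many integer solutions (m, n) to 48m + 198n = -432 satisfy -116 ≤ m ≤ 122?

7

gcd(198, 48) = 6.
By Bézout, 48·(-4) + 198·(1) = 6.
Particular solution: (24, -8).
General solution: m = 24 + 33t, n = -8 - 8t for integer t.
-116 ≤ 24 + 33t ≤ 122 gives t ∈ [-4, 2], which is 7 values.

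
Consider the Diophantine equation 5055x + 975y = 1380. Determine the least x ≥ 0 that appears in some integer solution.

gcd(5055, 975):
  5055 = 5*975 + 180
  975 = 5*180 + 75
  180 = 2*75 + 30
  75 = 2*30 + 15
  30 = 2*15
so gcd(5055, 975) = 15.
15 divides 1380, so solutions exist.
Back-substitute for Bézout coefficients:
  15 = 75 - 2*30
  ... = 5055*(-27) + 975*(140)
Scale by 1380/15 = 92: (x₀, y₀) = (-2484, 12880).
General solution: x = -2484 + 65t, y = 12880 - 337t for integer t.
x ≥ 0: smallest is -2484 mod 65 = 51 (at t = 39), with y = -263.

51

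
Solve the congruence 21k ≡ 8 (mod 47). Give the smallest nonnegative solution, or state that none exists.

gcd(47, 21):
  47 = 2·21 + 5
  21 = 4·5 + 1
  5 = 5·1
so gcd(47, 21) = 1.
1 divides 8, so solutions exist.
Back-substitute for Bézout coefficients:
  1 = 21 - 4·5
  ... = 21·(9) + 47·(-4)
So 21·(9) ≡ 1 (mod 47); multiply by 8: k ≡ 72 (mod 47).
Smallest nonnegative: k = 72 mod 47 = 25.

25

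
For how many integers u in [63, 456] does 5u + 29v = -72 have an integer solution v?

gcd(29, 5) = 1.
By Bézout, 5×(6) + 29×(-1) = 1.
Particular solution: (3, -3).
General solution: u = 3 + 29t, v = -3 - 5t for integer t.
63 ≤ 3 + 29t ≤ 456 gives t ∈ [3, 15], which is 13 values.

13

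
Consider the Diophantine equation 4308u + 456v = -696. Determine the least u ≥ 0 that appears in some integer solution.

10

gcd(4308, 456):
  4308 = 9*456 + 204
  456 = 2*204 + 48
  204 = 4*48 + 12
  48 = 4*12
so gcd(4308, 456) = 12.
12 divides -696, so solutions exist.
Back-substitute for Bézout coefficients:
  12 = 204 - 4*48
  ... = 4308*(9) + 456*(-85)
Scale by -696/12 = -58: (u₀, v₀) = (-522, 4930).
General solution: u = -522 + 38t, v = 4930 - 359t for integer t.
u ≥ 0: smallest is -522 mod 38 = 10 (at t = 14), with v = -96.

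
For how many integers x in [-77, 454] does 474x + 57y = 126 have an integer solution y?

gcd(474, 57) = 3  (474 = 8×57 + 18, 57 = 3×18 + 3, 18 = 6×3).
Back-substituting, 474×(-3) + 57×(25) = 3.
Scale by 42: particular solution (-126, 1050); reduce x mod 19: (7, -56).
General solution: x = 7 + 19t, y = -56 - 158t for integer t.
-77 ≤ 7 + 19t ≤ 454 gives t ∈ [-4, 23], which is 28 values.

28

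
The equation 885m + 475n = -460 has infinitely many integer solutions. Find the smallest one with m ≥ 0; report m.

29

gcd(885, 475) = 5.
5 divides -460, so solutions exist.
By Bézout, 885·(-22) + 475·(41) = 5.
Scale by -460/5 = -92: (m₀, n₀) = (2024, -3772).
General solution: m = 2024 + 95t, n = -3772 - 177t for integer t.
m ≥ 0: smallest is 2024 mod 95 = 29 (at t = -21), with n = -55.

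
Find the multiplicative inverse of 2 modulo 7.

gcd(7, 2) = 1  (7 = 3*2 + 1, 2 = 2*1).
Back-substituting, 2*(-3) + 7*(1) = 1.
So 2*-3 ≡ 1 (mod 7), and -3 mod 7 = 4.

4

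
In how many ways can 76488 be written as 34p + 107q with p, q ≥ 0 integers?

gcd(107, 34) = 1  (107 = 3·34 + 5, 34 = 6·5 + 4, 5 = 1·4 + 1, 4 = 4·1).
Back-substituting, 34·(-22) + 107·(7) = 1.
Scale by 76488: one solution is (-1682736, 535416). Reduce p mod 107: (53, 698).
General: p = 53 + 107t, q = 698 - 34t.
p ≥ 0 ⇒ t ≥ 0; q ≥ 0 ⇒ t ≤ 20. So t ∈ [0, 20]: 21 solutions.

21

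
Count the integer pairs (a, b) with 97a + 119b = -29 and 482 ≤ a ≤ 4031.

30

gcd(119, 97) = 1.
By Bézout, 97×(27) + 119×(-22) = 1.
Particular solution: (50, -41).
General solution: a = 50 + 119t, b = -41 - 97t for integer t.
482 ≤ 50 + 119t ≤ 4031 gives t ∈ [4, 33], which is 30 values.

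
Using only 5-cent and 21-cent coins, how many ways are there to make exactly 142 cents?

1

Need nonnegative integers with 5j + 21k = 142.
gcd(5, 21) = 1, and 5·(-4) + 21·(1) = 1.
So (j₀, k₀) = (-568, 142); general j = -568 + 21t, k = 142 - 5t.
j ≥ 0 ⇒ t ≥ 28; k ≥ 0 ⇒ t ≤ 28. That's 1 value of t.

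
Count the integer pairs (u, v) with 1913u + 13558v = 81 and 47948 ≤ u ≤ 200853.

gcd(13558, 1913):
  13558 = 7×1913 + 167
  1913 = 11×167 + 76
  167 = 2×76 + 15
  76 = 5×15 + 1
  15 = 15×1
so gcd(13558, 1913) = 1.
Back-substitute for Bézout coefficients:
  1 = 76 - 5×15
  ... = 1913×(893) + 13558×(-126)
Scale by 81: particular solution (72333, -10206); reduce u mod 13558: (4543, -641).
General solution: u = 4543 + 13558t, v = -641 - 1913t for integer t.
47948 ≤ 4543 + 13558t ≤ 200853 gives t ∈ [4, 14], which is 11 values.

11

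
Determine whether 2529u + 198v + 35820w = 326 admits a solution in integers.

gcd(2529, 198) = 9  (2529 = 12*198 + 153, 198 = 1*153 + 45, 153 = 3*45 + 18, 45 = 2*18 + 9, 18 = 2*9).
gcd(9, 35820) = 9.
9 does not divide 326 (remainder 2), so no integer solutions.

no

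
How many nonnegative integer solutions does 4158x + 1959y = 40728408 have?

gcd(4158, 1959) = 3  (4158 = 2*1959 + 240, 1959 = 8*240 + 39, 240 = 6*39 + 6, 39 = 6*6 + 3, 6 = 2*3).
Back-substituting, 4158*(-302) + 1959*(641) = 3.
Scale by 13576136: one solution is (-4099993072, 8702303176). Reduce x mod 653: (640, 19432).
General: x = 640 + 653t, y = 19432 - 1386t.
x ≥ 0 ⇒ t ≥ 0; y ≥ 0 ⇒ t ≤ 14. So t ∈ [0, 14]: 15 solutions.

15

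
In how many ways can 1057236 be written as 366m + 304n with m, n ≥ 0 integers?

gcd(366, 304) = 2  (366 = 1*304 + 62, 304 = 4*62 + 56, 62 = 1*56 + 6, 56 = 9*6 + 2, 6 = 3*2).
Back-substituting, 366*(-49) + 304*(59) = 2.
Scale by 528618: one solution is (-25902282, 31188462). Reduce m mod 152: (38, 3432).
General: m = 38 + 152t, n = 3432 - 183t.
m ≥ 0 ⇒ t ≥ 0; n ≥ 0 ⇒ t ≤ 18. So t ∈ [0, 18]: 19 solutions.

19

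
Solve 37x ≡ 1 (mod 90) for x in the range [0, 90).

gcd(90, 37):
  90 = 2·37 + 16
  37 = 2·16 + 5
  16 = 3·5 + 1
  5 = 5·1
so gcd(90, 37) = 1.
Back-substitute for Bézout coefficients:
  1 = 16 - 3·5
  ... = 37·(-17) + 90·(7)
So 37·-17 ≡ 1 (mod 90), and -17 mod 90 = 73.

73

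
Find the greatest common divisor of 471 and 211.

1

gcd(471, 211):
  471 = 2×211 + 49
  211 = 4×49 + 15
  49 = 3×15 + 4
  15 = 3×4 + 3
  4 = 1×3 + 1
  3 = 3×1
so gcd(471, 211) = 1.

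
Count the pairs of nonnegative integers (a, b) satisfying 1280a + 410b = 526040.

gcd(1280, 410):
  1280 = 3×410 + 50
  410 = 8×50 + 10
  50 = 5×10
so gcd(1280, 410) = 10.
Back-substitute for Bézout coefficients:
  10 = 410 - 8×50
  ... = 1280×(-8) + 410×(25)
Scale by 52604: one solution is (-420832, 1315100). Reduce a mod 41: (33, 1180).
General: a = 33 + 41t, b = 1180 - 128t.
a ≥ 0 ⇒ t ≥ 0; b ≥ 0 ⇒ t ≤ 9. So t ∈ [0, 9]: 10 solutions.

10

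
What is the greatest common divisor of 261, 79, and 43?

1

gcd(261, 79) = 1.
gcd(1, 43) = 1.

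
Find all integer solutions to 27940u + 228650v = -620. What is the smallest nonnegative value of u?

gcd(228650, 27940):
  228650 = 8·27940 + 5130
  27940 = 5·5130 + 2290
  5130 = 2·2290 + 550
  2290 = 4·550 + 90
  550 = 6·90 + 10
  90 = 9·10
so gcd(228650, 27940) = 10.
10 divides -620, so solutions exist.
Back-substitute for Bézout coefficients:
  10 = 550 - 6·90
  ... = 27940·(-2496) + 228650·(305)
Scale by -620/10 = -62: (u₀, v₀) = (154752, -18910).
General solution: u = 154752 + 22865t, v = -18910 - 2794t for integer t.
u ≥ 0: smallest is 154752 mod 22865 = 17562 (at t = -6), with v = -2146.

17562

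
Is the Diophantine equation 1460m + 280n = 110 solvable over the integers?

gcd(1460, 280):
  1460 = 5·280 + 60
  280 = 4·60 + 40
  60 = 1·40 + 20
  40 = 2·20
so gcd(1460, 280) = 20.
20 does not divide 110 (remainder 10), so no integer solutions.

no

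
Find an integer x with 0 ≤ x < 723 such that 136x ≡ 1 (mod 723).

gcd(723, 136) = 1.
By Bézout, 136·(-101) + 723·(19) = 1.
So 136·-101 ≡ 1 (mod 723), and -101 mod 723 = 622.

622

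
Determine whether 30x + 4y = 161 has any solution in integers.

gcd(30, 4):
  30 = 7*4 + 2
  4 = 2*2
so gcd(30, 4) = 2.
2 does not divide 161 (remainder 1), so no integer solutions.

no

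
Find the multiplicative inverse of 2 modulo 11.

gcd(11, 2) = 1  (11 = 5·2 + 1, 2 = 2·1).
Back-substituting, 2·(-5) + 11·(1) = 1.
So 2·-5 ≡ 1 (mod 11), and -5 mod 11 = 6.

6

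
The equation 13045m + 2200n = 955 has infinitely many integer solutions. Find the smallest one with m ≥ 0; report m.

79

gcd(13045, 2200) = 5  (13045 = 5·2200 + 2045, 2200 = 1·2045 + 155, 2045 = 13·155 + 30, 155 = 5·30 + 5, 30 = 6·5).
5 divides 955, so solutions exist.
Back-substituting, 13045·(-71) + 2200·(421) = 5.
Scale by 955/5 = 191: (m₀, n₀) = (-13561, 80411).
General solution: m = -13561 + 440t, n = 80411 - 2609t for integer t.
m ≥ 0: smallest is -13561 mod 440 = 79 (at t = 31), with n = -468.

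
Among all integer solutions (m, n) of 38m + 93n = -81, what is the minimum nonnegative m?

15

gcd(93, 38):
  93 = 2·38 + 17
  38 = 2·17 + 4
  17 = 4·4 + 1
  4 = 4·1
so gcd(93, 38) = 1.
1 divides -81, so solutions exist.
Back-substitute for Bézout coefficients:
  1 = 17 - 4·4
  ... = 38·(-22) + 93·(9)
Scale by -81/1 = -81: (m₀, n₀) = (1782, -729).
General solution: m = 1782 + 93t, n = -729 - 38t for integer t.
m ≥ 0: smallest is 1782 mod 93 = 15 (at t = -19), with n = -7.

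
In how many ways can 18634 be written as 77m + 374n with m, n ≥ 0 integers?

gcd(374, 77) = 11  (374 = 4·77 + 66, 77 = 1·66 + 11, 66 = 6·11).
Back-substituting, 77·(5) + 374·(-1) = 11.
Scale by 1694: one solution is (8470, -1694). Reduce m mod 34: (4, 49).
General: m = 4 + 34t, n = 49 - 7t.
m ≥ 0 ⇒ t ≥ 0; n ≥ 0 ⇒ t ≤ 7. So t ∈ [0, 7]: 8 solutions.

8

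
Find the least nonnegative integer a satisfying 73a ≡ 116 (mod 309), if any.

209

gcd(309, 73):
  309 = 4*73 + 17
  73 = 4*17 + 5
  17 = 3*5 + 2
  5 = 2*2 + 1
  2 = 2*1
so gcd(309, 73) = 1.
1 divides 116, so solutions exist.
Back-substitute for Bézout coefficients:
  1 = 5 - 2*2
  ... = 73*(127) + 309*(-30)
So 73*(127) ≡ 1 (mod 309); multiply by 116: a ≡ 14732 (mod 309).
Smallest nonnegative: a = 14732 mod 309 = 209.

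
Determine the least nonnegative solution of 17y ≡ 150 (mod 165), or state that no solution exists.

gcd(165, 17) = 1.
1 divides 150, so solutions exist.
By Bézout, 17·(68) + 165·(-7) = 1.
So 17·(68) ≡ 1 (mod 165); multiply by 150: y ≡ 10200 (mod 165).
Smallest nonnegative: y = 10200 mod 165 = 135.

135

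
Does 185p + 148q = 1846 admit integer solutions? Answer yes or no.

no

gcd(185, 148) = 37  (185 = 1*148 + 37, 148 = 4*37).
37 does not divide 1846 (remainder 33), so no integer solutions.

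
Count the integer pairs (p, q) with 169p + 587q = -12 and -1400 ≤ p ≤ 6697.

gcd(587, 169):
  587 = 3·169 + 80
  169 = 2·80 + 9
  80 = 8·9 + 8
  9 = 1·8 + 1
  8 = 8·1
so gcd(587, 169) = 1.
Back-substitute for Bézout coefficients:
  1 = 9 - 1·8
  ... = 169·(66) + 587·(-19)
Scale by -12: particular solution (-792, 228); reduce p mod 587: (382, -110).
General solution: p = 382 + 587t, q = -110 - 169t for integer t.
-1400 ≤ 382 + 587t ≤ 6697 gives t ∈ [-3, 10], which is 14 values.

14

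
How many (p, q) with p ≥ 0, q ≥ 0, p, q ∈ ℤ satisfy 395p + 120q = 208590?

gcd(395, 120) = 5  (395 = 3*120 + 35, 120 = 3*35 + 15, 35 = 2*15 + 5, 15 = 3*5).
Back-substituting, 395*(7) + 120*(-23) = 5.
Scale by 41718: one solution is (292026, -959514). Reduce p mod 24: (18, 1679).
General: p = 18 + 24t, q = 1679 - 79t.
p ≥ 0 ⇒ t ≥ 0; q ≥ 0 ⇒ t ≤ 21. So t ∈ [0, 21]: 22 solutions.

22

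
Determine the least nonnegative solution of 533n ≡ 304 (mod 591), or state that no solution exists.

gcd(591, 533) = 1  (591 = 1×533 + 58, 533 = 9×58 + 11, 58 = 5×11 + 3, 11 = 3×3 + 2, 3 = 1×2 + 1, 2 = 2×1).
1 divides 304, so solutions exist.
Back-substituting, 533×(-214) + 591×(193) = 1.
So 533×(-214) ≡ 1 (mod 591); multiply by 304: n ≡ -65056 (mod 591).
Smallest nonnegative: n = -65056 mod 591 = 545.

545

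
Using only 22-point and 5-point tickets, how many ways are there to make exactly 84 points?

1

Need nonnegative integers with 22j + 5k = 84.
gcd(22, 5) = 1, and 22·(-2) + 5·(9) = 1.
So (j₀, k₀) = (-168, 756); general j = -168 + 5t, k = 756 - 22t.
j ≥ 0 ⇒ t ≥ 34; k ≥ 0 ⇒ t ≤ 34. That's 1 value of t.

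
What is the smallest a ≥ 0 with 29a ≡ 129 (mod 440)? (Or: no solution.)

141

gcd(440, 29):
  440 = 15×29 + 5
  29 = 5×5 + 4
  5 = 1×4 + 1
  4 = 4×1
so gcd(440, 29) = 1.
1 divides 129, so solutions exist.
Back-substitute for Bézout coefficients:
  1 = 5 - 1×4
  ... = 29×(-91) + 440×(6)
So 29×(-91) ≡ 1 (mod 440); multiply by 129: a ≡ -11739 (mod 440).
Smallest nonnegative: a = -11739 mod 440 = 141.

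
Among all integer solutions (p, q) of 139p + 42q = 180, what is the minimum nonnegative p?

30

gcd(139, 42) = 1.
1 divides 180, so solutions exist.
By Bézout, 139×(13) + 42×(-43) = 1.
Scale by 180/1 = 180: (p₀, q₀) = (2340, -7740).
General solution: p = 2340 + 42t, q = -7740 - 139t for integer t.
p ≥ 0: smallest is 2340 mod 42 = 30 (at t = -55), with q = -95.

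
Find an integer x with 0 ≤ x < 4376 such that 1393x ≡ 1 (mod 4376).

gcd(4376, 1393) = 1  (4376 = 3*1393 + 197, 1393 = 7*197 + 14, 197 = 14*14 + 1, 14 = 14*1).
Back-substituting, 1393*(-311) + 4376*(99) = 1.
So 1393*-311 ≡ 1 (mod 4376), and -311 mod 4376 = 4065.

4065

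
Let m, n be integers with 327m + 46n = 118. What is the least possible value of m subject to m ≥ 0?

gcd(327, 46) = 1.
1 divides 118, so solutions exist.
By Bézout, 327·(-9) + 46·(64) = 1.
Scale by 118/1 = 118: (m₀, n₀) = (-1062, 7552).
General solution: m = -1062 + 46t, n = 7552 - 327t for integer t.
m ≥ 0: smallest is -1062 mod 46 = 42 (at t = 24), with n = -296.

42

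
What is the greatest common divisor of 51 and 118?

1

gcd(118, 51):
  118 = 2*51 + 16
  51 = 3*16 + 3
  16 = 5*3 + 1
  3 = 3*1
so gcd(118, 51) = 1.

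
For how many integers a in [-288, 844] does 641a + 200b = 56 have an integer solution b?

6

gcd(641, 200):
  641 = 3*200 + 41
  200 = 4*41 + 36
  41 = 1*36 + 5
  36 = 7*5 + 1
  5 = 5*1
so gcd(641, 200) = 1.
Back-substitute for Bézout coefficients:
  1 = 36 - 7*5
  ... = 641*(-39) + 200*(125)
Scale by 56: particular solution (-2184, 7000); reduce a mod 200: (16, -51).
General solution: a = 16 + 200t, b = -51 - 641t for integer t.
-288 ≤ 16 + 200t ≤ 844 gives t ∈ [-1, 4], which is 6 values.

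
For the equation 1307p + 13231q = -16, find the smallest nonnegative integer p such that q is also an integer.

4110

gcd(13231, 1307):
  13231 = 10×1307 + 161
  1307 = 8×161 + 19
  161 = 8×19 + 9
  19 = 2×9 + 1
  9 = 9×1
so gcd(13231, 1307) = 1.
1 divides -16, so solutions exist.
Back-substitute for Bézout coefficients:
  1 = 19 - 2×9
  ... = 1307×(1397) + 13231×(-138)
Scale by -16/1 = -16: (p₀, q₀) = (-22352, 2208).
General solution: p = -22352 + 13231t, q = 2208 - 1307t for integer t.
p ≥ 0: smallest is -22352 mod 13231 = 4110 (at t = 2), with q = -406.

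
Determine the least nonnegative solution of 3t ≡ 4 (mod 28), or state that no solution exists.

20

gcd(28, 3):
  28 = 9×3 + 1
  3 = 3×1
so gcd(28, 3) = 1.
1 divides 4, so solutions exist.
Back-substitute for Bézout coefficients:
  1 = 28 - 9×3
  ... = 3×(-9) + 28×(1)
So 3×(-9) ≡ 1 (mod 28); multiply by 4: t ≡ -36 (mod 28).
Smallest nonnegative: t = -36 mod 28 = 20.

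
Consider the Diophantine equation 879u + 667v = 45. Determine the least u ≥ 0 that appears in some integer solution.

469

gcd(879, 667) = 1.
1 divides 45, so solutions exist.
By Bézout, 879·(129) + 667·(-170) = 1.
Scale by 45/1 = 45: (u₀, v₀) = (5805, -7650).
General solution: u = 5805 + 667t, v = -7650 - 879t for integer t.
u ≥ 0: smallest is 5805 mod 667 = 469 (at t = -8), with v = -618.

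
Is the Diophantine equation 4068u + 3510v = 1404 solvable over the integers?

gcd(4068, 3510):
  4068 = 1·3510 + 558
  3510 = 6·558 + 162
  558 = 3·162 + 72
  162 = 2·72 + 18
  72 = 4·18
so gcd(4068, 3510) = 18.
18 divides 1404, so integer solutions exist.

yes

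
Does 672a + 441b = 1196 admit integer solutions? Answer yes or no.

no

gcd(672, 441):
  672 = 1·441 + 231
  441 = 1·231 + 210
  231 = 1·210 + 21
  210 = 10·21
so gcd(672, 441) = 21.
21 does not divide 1196 (remainder 20), so no integer solutions.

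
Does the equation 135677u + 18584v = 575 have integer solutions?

gcd(135677, 18584) = 23  (135677 = 7×18584 + 5589, 18584 = 3×5589 + 1817, 5589 = 3×1817 + 138, 1817 = 13×138 + 23, 138 = 6×23).
23 divides 575, so integer solutions exist.

yes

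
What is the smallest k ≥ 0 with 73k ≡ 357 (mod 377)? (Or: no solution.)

gcd(377, 73) = 1.
1 divides 357, so solutions exist.
By Bézout, 73*(31) + 377*(-6) = 1.
So 73*(31) ≡ 1 (mod 377); multiply by 357: k ≡ 11067 (mod 377).
Smallest nonnegative: k = 11067 mod 377 = 134.

134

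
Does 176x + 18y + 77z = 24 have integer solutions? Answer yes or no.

gcd(176, 18) = 2.
gcd(2, 77) = 1.
1 divides 24, so integer solutions exist.

yes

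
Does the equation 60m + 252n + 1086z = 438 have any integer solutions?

yes

gcd(252, 60) = 12  (252 = 4*60 + 12, 60 = 5*12).
gcd(12, 1086) = 6.
6 divides 438, so integer solutions exist.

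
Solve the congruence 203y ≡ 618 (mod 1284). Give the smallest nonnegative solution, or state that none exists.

294

gcd(1284, 203):
  1284 = 6*203 + 66
  203 = 3*66 + 5
  66 = 13*5 + 1
  5 = 5*1
so gcd(1284, 203) = 1.
1 divides 618, so solutions exist.
Back-substitute for Bézout coefficients:
  1 = 66 - 13*5
  ... = 203*(-253) + 1284*(40)
So 203*(-253) ≡ 1 (mod 1284); multiply by 618: y ≡ -156354 (mod 1284).
Smallest nonnegative: y = -156354 mod 1284 = 294.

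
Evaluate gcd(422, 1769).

1

gcd(1769, 422):
  1769 = 4·422 + 81
  422 = 5·81 + 17
  81 = 4·17 + 13
  17 = 1·13 + 4
  13 = 3·4 + 1
  4 = 4·1
so gcd(1769, 422) = 1.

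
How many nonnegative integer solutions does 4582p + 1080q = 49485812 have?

gcd(4582, 1080):
  4582 = 4·1080 + 262
  1080 = 4·262 + 32
  262 = 8·32 + 6
  32 = 5·6 + 2
  6 = 3·2
so gcd(4582, 1080) = 2.
Back-substitute for Bézout coefficients:
  2 = 32 - 5·6
  ... = 4582·(-169) + 1080·(717)
Scale by 24742906: one solution is (-4181551114, 17740663602). Reduce p mod 540: (446, 43928).
General: p = 446 + 540t, q = 43928 - 2291t.
p ≥ 0 ⇒ t ≥ 0; q ≥ 0 ⇒ t ≤ 19. So t ∈ [0, 19]: 20 solutions.

20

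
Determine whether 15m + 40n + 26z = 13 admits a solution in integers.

gcd(40, 15) = 5  (40 = 2*15 + 10, 15 = 1*10 + 5, 10 = 2*5).
gcd(5, 26) = 1.
1 divides 13, so integer solutions exist.

yes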